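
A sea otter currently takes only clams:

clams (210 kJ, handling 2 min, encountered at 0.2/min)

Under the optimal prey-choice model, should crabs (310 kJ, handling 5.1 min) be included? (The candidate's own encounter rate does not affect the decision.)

Intake rate on the current diet: R = (0.2×210) / (1 + 0.2×2) = 42/1.4 = 30 kJ/min.
crabs: E/h = 310/5.1 = 60.78 kJ/min.
Since 60.78 > R, including crabs increases the long-run rate.

Yes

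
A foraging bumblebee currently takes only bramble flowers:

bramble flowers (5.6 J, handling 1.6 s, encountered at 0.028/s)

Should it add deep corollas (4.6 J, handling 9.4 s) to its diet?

Intake rate on the current diet: R = (0.028×5.6) / (1 + 0.028×1.6) = 0.1568/1.045 = 0.1501 J/s.
deep corollas: E/h = 4.6/9.4 = 0.4894 J/s.
0.4894 > 0.1501, so adding deep corollas raises the average — include it.

Yes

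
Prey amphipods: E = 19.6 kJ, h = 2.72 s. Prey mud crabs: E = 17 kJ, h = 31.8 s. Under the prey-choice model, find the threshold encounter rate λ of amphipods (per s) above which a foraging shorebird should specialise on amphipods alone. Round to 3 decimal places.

0.029 per s

The zero-one rule: include mud crabs iff E₂/h₂ > λE₁/(1+λh₁). Equality gives the switch point.
λE₁h₂ = E₂ + λE₂h₁ ⇒ λ = E₂/(E₁h₂ − E₂h₁) = 17/(623.3 − 46.24) = 0.02946 per s.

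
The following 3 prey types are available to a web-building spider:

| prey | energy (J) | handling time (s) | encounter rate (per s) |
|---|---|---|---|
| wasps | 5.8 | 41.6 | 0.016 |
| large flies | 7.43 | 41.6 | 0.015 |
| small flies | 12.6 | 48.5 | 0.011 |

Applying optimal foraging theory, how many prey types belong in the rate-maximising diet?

Rank by E/h (J/s): small flies 0.26, large flies 0.179, wasps 0.139. Include each in turn until the next type's E/h falls below the running intake rate.
Rate on top 1: 0.09038. large flies: 0.179 > 0.09038 → include.
Rate on top 2: 0.1159. wasps: 0.139 > 0.1159 → include.
Optimal diet: small flies, large flies, wasps — 3 of 3 types.

3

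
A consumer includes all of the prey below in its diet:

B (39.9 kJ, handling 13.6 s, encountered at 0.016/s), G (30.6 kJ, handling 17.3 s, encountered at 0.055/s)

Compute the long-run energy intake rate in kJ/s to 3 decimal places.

1.070 kJ/s

Energy encountered per unit search time: 0.016×39.9 + 0.055×30.6 = 2.321 kJ/s.
Handling time per unit search time: 0.016×13.6 + 0.055×17.3 = 1.169.
Rate = 2.321/(1 + 1.169) = 1.07 kJ/s.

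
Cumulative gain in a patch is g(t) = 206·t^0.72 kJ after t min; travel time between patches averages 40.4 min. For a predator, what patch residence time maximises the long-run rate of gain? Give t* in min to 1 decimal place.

103.9 min

Maximise g(t)/(T+t): set derivative to zero → g'(t)(T+t) = g(t).
g'(t) = 0.72·206·t^-0.28. Setting 0.72·206·t^-0.28 = 206·t^0.72/(40.4+t) gives 0.72(40.4+t) = t, so 0.28·t = 0.72×40.4.
t* = 0.72×40.4/0.28 = 103.9 min.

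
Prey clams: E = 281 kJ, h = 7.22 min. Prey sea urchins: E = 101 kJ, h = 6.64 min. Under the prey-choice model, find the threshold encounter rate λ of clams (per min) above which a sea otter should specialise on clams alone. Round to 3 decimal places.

0.089 per min

The zero-one rule: include sea urchins iff E₂/h₂ > λE₁/(1+λh₁). Equality gives the switch point.
λE₁h₂ = E₂ + λE₂h₁ ⇒ λ = E₂/(E₁h₂ − E₂h₁) = 101/(1866 − 729.2) = 0.08886 per min.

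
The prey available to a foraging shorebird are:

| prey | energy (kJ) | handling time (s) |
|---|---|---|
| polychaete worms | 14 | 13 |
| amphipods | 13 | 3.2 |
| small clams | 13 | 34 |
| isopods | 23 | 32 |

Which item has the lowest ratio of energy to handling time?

Profitability E/h (kJ/s): polychaete worms = 14/13 = 1.08, amphipods = 13/3.2 = 4.06, small clams = 13/34 = 0.382, isopods = 23/32 = 0.719.
Ranked: amphipods > polychaete worms > isopods > small clams.

small clams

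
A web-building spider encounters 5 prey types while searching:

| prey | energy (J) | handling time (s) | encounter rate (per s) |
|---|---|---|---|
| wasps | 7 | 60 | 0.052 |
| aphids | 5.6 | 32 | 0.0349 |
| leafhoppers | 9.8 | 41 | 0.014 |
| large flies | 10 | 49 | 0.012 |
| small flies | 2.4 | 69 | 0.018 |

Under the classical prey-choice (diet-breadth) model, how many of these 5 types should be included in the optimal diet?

3

E/h in descending order: leafhoppers 0.239, large flies 0.204, aphids 0.175, wasps 0.117, small flies 0.0348 J/s. The optimal diet is the largest prefix of this list for which every included type satisfies E_i/h_i > R on the types above it.
Rate on top 1: 0.08717. large flies: 0.204 > 0.08717 → include.
Rate on top 2: 0.119. aphids: 0.175 > 0.119 → include.
Rate on top 3: 0.1381. wasps: 0.117 < 0.1381 → exclude; stop.
Optimal diet: leafhoppers, large flies, aphids — 3 of 5 types.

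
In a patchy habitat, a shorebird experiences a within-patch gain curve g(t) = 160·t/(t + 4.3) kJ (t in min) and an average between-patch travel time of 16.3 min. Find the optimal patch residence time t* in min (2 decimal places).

Maximise g(t)/(T+t): set derivative to zero → g'(t)(T+t) = g(t).
g'(t) = 160·4.3/(t + 4.3)². Setting 160·4.3/(t+4.3)² = 160t/[(t+4.3)(16.3+t)] gives 4.3(16.3+t) = t(t+4.3), so t² = 4.3×16.3 = 70.09.
t* = √70.09 = 8.372 min.

8.37 min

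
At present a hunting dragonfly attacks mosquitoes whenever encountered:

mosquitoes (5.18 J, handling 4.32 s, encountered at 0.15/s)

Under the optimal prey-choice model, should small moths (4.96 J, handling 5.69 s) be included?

Intake rate on the current diet: R = (0.15×5.18) / (1 + 0.15×4.32) = 0.777/1.648 = 0.4715 J/s.
small moths: E/h = 4.96/5.69 = 0.8717 J/s.
Since 0.8717 > R, including small moths increases the long-run rate.

Yes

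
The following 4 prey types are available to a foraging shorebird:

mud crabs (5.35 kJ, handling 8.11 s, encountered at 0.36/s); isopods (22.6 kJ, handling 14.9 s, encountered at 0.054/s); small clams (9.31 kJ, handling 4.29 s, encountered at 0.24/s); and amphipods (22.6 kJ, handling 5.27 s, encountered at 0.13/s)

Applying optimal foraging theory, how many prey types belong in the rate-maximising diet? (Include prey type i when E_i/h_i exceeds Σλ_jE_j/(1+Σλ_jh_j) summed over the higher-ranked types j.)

2

Rank by E/h (kJ/s): amphipods 4.29, small clams 2.17, isopods 1.52, mud crabs 0.66. Include each in turn until the next type's E/h falls below the running intake rate.
Rate on top 1: 1.744. small clams: 2.17 > 1.744 → include.
Rate on top 2: 1.905. isopods: 1.52 < 1.905 → exclude; stop.
Optimal diet: amphipods, small clams — 2 of 4 types.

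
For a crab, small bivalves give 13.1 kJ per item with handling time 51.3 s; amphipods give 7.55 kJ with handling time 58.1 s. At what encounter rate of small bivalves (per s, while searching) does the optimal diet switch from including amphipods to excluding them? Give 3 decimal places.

At the threshold, the rate on small bivalves alone equals the profitability of amphipods: λ·13.1/(1 + λ·51.3) = 7.55/58.1 = 0.1299.
Rearranging, λ(13.1 − 0.1299×51.3) = 0.1299, so λ = 0.1299/6.434 = 0.0202 per s.

0.020 per s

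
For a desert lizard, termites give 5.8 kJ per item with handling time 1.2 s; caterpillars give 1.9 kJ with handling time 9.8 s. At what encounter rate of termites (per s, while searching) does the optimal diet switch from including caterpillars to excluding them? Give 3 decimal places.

At the threshold, the rate on termites alone equals the profitability of caterpillars: λ·5.8/(1 + λ·1.2) = 1.9/9.8 = 0.1939.
Rearranging, λ(5.8 − 0.1939×1.2) = 0.1939, so λ = 0.1939/5.567 = 0.03482 per s.

0.035 per s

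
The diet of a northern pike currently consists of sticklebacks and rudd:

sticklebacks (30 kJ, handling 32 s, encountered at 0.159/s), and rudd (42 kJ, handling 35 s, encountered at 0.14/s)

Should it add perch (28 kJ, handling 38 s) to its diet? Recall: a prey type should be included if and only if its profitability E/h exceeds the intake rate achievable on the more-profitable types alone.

On sticklebacks and rudd alone, R = ΣλE/(1+Σλh) = 10.65/10.99 = 0.9692 kJ/s.
Profitability of perch: 28/38 = 0.7368 kJ/s.
0.7368 < 0.9692, so adding perch would lower the average — exclude it.

No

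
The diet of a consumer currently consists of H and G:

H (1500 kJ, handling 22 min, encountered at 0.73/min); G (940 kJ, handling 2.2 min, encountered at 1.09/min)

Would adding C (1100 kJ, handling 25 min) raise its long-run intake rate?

No

Current rate: (0.73×1500 + 1.09×940)/(1 + 0.73×22 + 1.09×2.2) = 108.9 kJ/min.
C: E/h = 1100/25 = 44 kJ/min.
44 < 108.9, so adding C would lower the average — exclude it.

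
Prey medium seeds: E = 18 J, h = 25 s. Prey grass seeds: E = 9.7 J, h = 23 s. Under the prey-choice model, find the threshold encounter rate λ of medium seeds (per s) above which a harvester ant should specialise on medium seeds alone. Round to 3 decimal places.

At the threshold, the rate on medium seeds alone equals the profitability of grass seeds: λ·18/(1 + λ·25) = 9.7/23 = 0.4217.
Rearranging, λ(18 − 0.4217×25) = 0.4217, so λ = 0.4217/7.457 = 0.05656 per s.

0.057 per s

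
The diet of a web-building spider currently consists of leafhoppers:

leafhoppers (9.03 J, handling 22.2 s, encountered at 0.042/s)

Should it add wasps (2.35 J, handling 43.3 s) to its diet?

On leafhoppers alone, R = ΣλE/(1+Σλh) = 0.3793/1.932 = 0.1963 J/s.
wasps: E/h = 2.35/43.3 = 0.05427 J/s.
Since 0.05427 < R, time spent handling wasps is better spent searching.

No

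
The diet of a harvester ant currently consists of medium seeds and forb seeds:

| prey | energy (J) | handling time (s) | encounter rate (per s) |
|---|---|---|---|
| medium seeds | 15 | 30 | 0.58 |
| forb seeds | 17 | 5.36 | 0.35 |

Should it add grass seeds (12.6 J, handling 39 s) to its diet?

No

Current rate: (0.58×15 + 0.35×17)/(1 + 0.58×30 + 0.35×5.36) = 0.7225 J/s.
grass seeds: E/h = 12.6/39 = 0.3231 J/s.
Since 0.3231 < R, time spent handling grass seeds is better spent searching.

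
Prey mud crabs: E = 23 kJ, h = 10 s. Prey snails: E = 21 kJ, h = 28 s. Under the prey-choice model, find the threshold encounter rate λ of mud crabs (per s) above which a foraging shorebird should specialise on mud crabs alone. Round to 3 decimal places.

Drop snails once their profitability E₂/h₂ falls below the rate achievable on mud crabs alone: E₂/h₂ = λE₁/(1 + λh₁).
Solve for λ: λE₁h₂ = E₂(1 + λh₁) → λ(E₁h₂ − E₂h₁) = E₂ → λ = E₂/(E₁h₂ − E₂h₁).
λ = 21/(23×28 − 21×10) = 21/434 = 0.04839 per s.

0.048 per s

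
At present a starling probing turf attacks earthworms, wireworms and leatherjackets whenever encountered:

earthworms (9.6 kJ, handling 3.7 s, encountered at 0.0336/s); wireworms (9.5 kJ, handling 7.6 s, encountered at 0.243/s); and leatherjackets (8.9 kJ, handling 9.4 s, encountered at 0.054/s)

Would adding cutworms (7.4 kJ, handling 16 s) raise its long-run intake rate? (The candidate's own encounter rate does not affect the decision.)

No

On earthworms, wireworms and leatherjackets alone, R = ΣλE/(1+Σλh) = 3.112/3.479 = 0.8945 kJ/s.
cutworms: E/h = 7.4/16 = 0.4625 kJ/s.
Since 0.4625 < R, time spent handling cutworms is better spent searching.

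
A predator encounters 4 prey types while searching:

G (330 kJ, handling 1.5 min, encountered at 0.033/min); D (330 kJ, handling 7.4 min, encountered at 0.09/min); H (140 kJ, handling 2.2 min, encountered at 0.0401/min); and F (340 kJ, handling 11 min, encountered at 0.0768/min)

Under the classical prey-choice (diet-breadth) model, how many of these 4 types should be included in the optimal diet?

Rank by E/h (kJ/min): G 220, H 63.6, D 44.6, F 30.9. Include each in turn until the next type's E/h falls below the running intake rate.
Rate on top 1: 10.38. H: 63.6 > 10.38 → include.
Rate on top 2: 14.51. D: 44.6 > 14.51 → include.
Rate on top 3: 25.62. F: 30.9 > 25.62 → include.
Optimal diet: G, H, D, F — 4 of 4 types.

4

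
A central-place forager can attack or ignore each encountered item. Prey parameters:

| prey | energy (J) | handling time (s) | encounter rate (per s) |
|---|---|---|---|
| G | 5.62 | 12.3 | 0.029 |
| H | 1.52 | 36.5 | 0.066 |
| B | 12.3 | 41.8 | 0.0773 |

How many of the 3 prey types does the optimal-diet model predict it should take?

E/h in descending order: G 0.457, B 0.294, H 0.0416 J/s. The optimal diet is the largest prefix of this list for which every included type satisfies E_i/h_i > R on the types above it.
Rate on top 1: 0.1201. B: 0.294 > 0.1201 → include.
Rate on top 2: 0.2428. H: 0.0416 < 0.2428 → exclude; stop.
Optimal diet: G, B — 2 of 3 types.

2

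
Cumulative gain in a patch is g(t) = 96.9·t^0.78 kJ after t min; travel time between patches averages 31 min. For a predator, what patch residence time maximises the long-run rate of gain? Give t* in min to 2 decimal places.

109.91 min

Optimal t* satisfies g'(t*) = g(t*)/(T + t*).
g'(t) = 0.78·96.9·t^-0.22. Setting 0.78·96.9·t^-0.22 = 96.9·t^0.78/(31+t) gives 0.78(31+t) = t, so 0.22·t = 0.78×31.
t* = 0.78×31/0.22 = 109.9 min.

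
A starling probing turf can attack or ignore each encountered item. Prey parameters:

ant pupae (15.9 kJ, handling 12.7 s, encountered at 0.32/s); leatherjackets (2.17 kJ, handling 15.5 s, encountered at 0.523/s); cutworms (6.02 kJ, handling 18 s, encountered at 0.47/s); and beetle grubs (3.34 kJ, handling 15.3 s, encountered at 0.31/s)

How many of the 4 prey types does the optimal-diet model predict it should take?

Rank by E/h (kJ/s): ant pupae 1.25, cutworms 0.334, beetle grubs 0.218, leatherjackets 0.14. Include each in turn until the next type's E/h falls below the running intake rate.
Rate on top 1: 1.005. cutworms: 0.334 < 1.005 → exclude; stop.
Optimal diet: ant pupae — 1 of 4 types.

1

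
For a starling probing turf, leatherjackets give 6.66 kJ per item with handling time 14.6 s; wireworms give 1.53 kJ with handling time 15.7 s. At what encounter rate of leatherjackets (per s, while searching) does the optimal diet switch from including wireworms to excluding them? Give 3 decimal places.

0.019 per s

Drop wireworms once their profitability E₂/h₂ falls below the rate achievable on leatherjackets alone: E₂/h₂ = λE₁/(1 + λh₁).
Solve for λ: λE₁h₂ = E₂(1 + λh₁) → λ(E₁h₂ − E₂h₁) = E₂ → λ = E₂/(E₁h₂ − E₂h₁).
λ = 1.53/(6.66×15.7 − 1.53×14.6) = 1.53/82.22 = 0.01861 per s.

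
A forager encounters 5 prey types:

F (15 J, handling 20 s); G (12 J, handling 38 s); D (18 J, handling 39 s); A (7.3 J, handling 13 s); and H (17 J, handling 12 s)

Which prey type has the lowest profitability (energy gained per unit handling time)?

G

Profitability E/h (J/s): F = 15/20 = 0.75, G = 12/38 = 0.316, D = 18/39 = 0.462, A = 7.3/13 = 0.562, H = 17/12 = 1.42.
Ranked: H > F > A > D > G.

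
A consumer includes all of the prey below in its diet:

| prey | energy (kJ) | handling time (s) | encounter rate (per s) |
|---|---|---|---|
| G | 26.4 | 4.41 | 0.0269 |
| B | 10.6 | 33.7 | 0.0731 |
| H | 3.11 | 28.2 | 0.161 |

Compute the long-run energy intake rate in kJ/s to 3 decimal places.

Energy encountered per unit search time: 0.0269×26.4 + 0.0731×10.6 + 0.161×3.11 = 1.986 kJ/s.
Handling time per unit search time: 0.0269×4.41 + 0.0731×33.7 + 0.161×28.2 = 7.122.
Rate = 1.986/(1 + 7.122) = 0.2445 kJ/s.

0.244 kJ/s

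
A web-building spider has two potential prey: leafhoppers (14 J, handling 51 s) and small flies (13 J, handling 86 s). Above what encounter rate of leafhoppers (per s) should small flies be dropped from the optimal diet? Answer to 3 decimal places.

The zero-one rule: include small flies iff E₂/h₂ > λE₁/(1+λh₁). Equality gives the switch point.
λE₁h₂ = E₂ + λE₂h₁ ⇒ λ = E₂/(E₁h₂ − E₂h₁) = 13/(1204 − 663) = 0.02403 per s.

0.024 per s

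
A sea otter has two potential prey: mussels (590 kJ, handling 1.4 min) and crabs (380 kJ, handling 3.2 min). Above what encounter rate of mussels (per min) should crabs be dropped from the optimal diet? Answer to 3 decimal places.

The zero-one rule: include crabs iff E₂/h₂ > λE₁/(1+λh₁). Equality gives the switch point.
λE₁h₂ = E₂ + λE₂h₁ ⇒ λ = E₂/(E₁h₂ − E₂h₁) = 380/(1888 − 532) = 0.2802 per min.

0.280 per min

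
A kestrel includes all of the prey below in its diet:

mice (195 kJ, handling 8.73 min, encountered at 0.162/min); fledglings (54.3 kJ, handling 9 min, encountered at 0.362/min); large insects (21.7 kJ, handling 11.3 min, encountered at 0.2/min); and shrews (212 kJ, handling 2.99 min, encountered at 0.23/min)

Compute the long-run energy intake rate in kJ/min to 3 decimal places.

12.105 kJ/min

Energy encountered per unit search time: 0.162×195 + 0.362×54.3 + 0.2×21.7 + 0.23×212 = 104.3 kJ/min.
Handling time per unit search time: 0.162×8.73 + 0.362×9 + 0.2×11.3 + 0.23×2.99 = 7.62.
Rate = 104.3/(1 + 7.62) = 12.11 kJ/min.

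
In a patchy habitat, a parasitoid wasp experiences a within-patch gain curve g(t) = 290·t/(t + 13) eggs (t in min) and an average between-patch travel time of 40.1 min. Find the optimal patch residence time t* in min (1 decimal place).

Optimal t* satisfies g'(t*) = g(t*)/(T + t*).
g'(t) = 290·13/(t + 13)². Setting 290·13/(t+13)² = 290t/[(t+13)(40.1+t)] gives 13(40.1+t) = t(t+13), so t² = 13×40.1 = 521.3.
t* = √521.3 = 22.83 min.

22.8 min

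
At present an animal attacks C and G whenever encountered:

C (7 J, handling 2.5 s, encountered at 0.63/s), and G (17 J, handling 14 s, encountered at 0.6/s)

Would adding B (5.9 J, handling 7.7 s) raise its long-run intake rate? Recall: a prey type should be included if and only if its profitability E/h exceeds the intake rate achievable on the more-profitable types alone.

No

On C and G alone, R = ΣλE/(1+Σλh) = 14.61/10.97 = 1.331 J/s.
Profitability of B: 5.9/7.7 = 0.7662 J/s.
Since 0.7662 < R, time spent handling B is better spent searching.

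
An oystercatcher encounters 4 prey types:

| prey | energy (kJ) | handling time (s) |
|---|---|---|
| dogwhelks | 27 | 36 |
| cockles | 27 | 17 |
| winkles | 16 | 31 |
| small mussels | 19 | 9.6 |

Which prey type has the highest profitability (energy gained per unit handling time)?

small mussels

In descending order of E/h:
small mussels: 19/9.6 = 1.98 kJ/s
cockles: 27/17 = 1.59 kJ/s
dogwhelks: 27/36 = 0.75 kJ/s
winkles: 16/31 = 0.516 kJ/s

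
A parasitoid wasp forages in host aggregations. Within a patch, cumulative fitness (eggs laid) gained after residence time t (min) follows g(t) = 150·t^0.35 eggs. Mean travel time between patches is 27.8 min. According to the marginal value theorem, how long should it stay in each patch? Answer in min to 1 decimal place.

Maximise g(t)/(T+t): set derivative to zero → g'(t)(T+t) = g(t).
g'(t) = 0.35·150·t^-0.65. Setting 0.35·150·t^-0.65 = 150·t^0.35/(27.8+t) gives 0.35(27.8+t) = t, so 0.65·t = 0.35×27.8.
t* = 0.35×27.8/0.65 = 14.97 min.

15.0 min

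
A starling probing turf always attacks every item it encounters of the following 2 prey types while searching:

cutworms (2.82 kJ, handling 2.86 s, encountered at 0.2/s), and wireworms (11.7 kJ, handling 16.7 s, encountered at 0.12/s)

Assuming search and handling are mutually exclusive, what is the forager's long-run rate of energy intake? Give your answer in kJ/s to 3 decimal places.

0.550 kJ/s

R = Σλ_iE_i / (1 + Σλ_ih_i)
Numerator: 0.2×2.82 + 0.12×11.7 = 1.968
Denominator: 1 + 0.2×2.86 + 0.12×16.7 = 3.576
R = 1.968/3.576 = 0.5503 kJ/s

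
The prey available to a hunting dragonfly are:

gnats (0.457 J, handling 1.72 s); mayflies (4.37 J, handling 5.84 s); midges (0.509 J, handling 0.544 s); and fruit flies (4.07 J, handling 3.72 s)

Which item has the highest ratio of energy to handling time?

fruit flies

In descending order of E/h:
fruit flies: 4.07/3.72 = 1.09 J/s
midges: 0.509/0.544 = 0.936 J/s
mayflies: 4.37/5.84 = 0.748 J/s
gnats: 0.457/1.72 = 0.266 J/s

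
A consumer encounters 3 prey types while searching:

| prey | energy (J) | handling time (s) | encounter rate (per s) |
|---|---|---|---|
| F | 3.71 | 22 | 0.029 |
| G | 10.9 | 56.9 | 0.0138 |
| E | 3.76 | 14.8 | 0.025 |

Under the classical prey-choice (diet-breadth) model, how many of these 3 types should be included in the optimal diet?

3

E/h in descending order: E 0.254, G 0.192, F 0.169 J/s. The optimal diet is the largest prefix of this list for which every included type satisfies E_i/h_i > R on the types above it.
Rate on top 1: 0.06861. G: 0.192 > 0.06861 → include.
Rate on top 2: 0.1134. F: 0.169 > 0.1134 → include.
Optimal diet: E, G, F — 3 of 3 types.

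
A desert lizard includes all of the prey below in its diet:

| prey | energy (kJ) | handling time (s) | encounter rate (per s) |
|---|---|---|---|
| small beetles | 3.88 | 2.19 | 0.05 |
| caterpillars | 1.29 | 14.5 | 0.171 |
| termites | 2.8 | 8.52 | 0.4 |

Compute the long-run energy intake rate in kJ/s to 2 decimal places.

0.22 kJ/s

R = (0.05×3.88 + 0.171×1.29 + 0.4×2.8) / (1 + 0.05×2.19 + 0.171×14.5 + 0.4×8.52) = 1.535/6.997 = 0.2193 kJ/s.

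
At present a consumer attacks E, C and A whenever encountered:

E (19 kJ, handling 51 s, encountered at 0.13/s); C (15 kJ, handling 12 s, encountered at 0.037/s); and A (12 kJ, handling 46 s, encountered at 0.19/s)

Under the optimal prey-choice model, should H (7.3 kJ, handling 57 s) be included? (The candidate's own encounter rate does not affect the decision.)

Intake rate on the current diet: R = (0.13×19 + 0.037×15 + 0.19×12) / (1 + 0.13×51 + 0.037×12 + 0.19×46) = 5.305/16.81 = 0.3155 kJ/s.
Profitability of H: 7.3/57 = 0.1281 kJ/s.
0.1281 < 0.3155, so adding H would lower the average — exclude it.

No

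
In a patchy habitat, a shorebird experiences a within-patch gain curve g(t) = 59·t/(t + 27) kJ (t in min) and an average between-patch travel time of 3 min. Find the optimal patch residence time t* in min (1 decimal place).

9.0 min

By the marginal value theorem, leave when the instantaneous gain rate g'(t) equals the habitat-wide average g(t)/(T + t).
g'(t) = 59·27/(t + 27)². Setting 59·27/(t+27)² = 59t/[(t+27)(3+t)] gives 27(3+t) = t(t+27), so t² = 27×3 = 81.
t* = √81 = 9 min.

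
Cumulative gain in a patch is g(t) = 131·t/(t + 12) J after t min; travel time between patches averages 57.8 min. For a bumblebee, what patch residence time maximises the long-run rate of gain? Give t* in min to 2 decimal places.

26.34 min

Maximise g(t)/(T+t): set derivative to zero → g'(t)(T+t) = g(t).
g'(t) = 131·12/(t + 12)². Setting 131·12/(t+12)² = 131t/[(t+12)(57.8+t)] gives 12(57.8+t) = t(t+12), so t² = 12×57.8 = 693.6.
t* = √693.6 = 26.34 min.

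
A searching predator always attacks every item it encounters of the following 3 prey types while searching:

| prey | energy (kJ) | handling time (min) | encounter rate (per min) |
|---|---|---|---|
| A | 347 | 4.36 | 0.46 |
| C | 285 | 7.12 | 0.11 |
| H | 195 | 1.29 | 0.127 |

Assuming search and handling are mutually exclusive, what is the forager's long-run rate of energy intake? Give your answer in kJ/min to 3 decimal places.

R = Σλ_iE_i / (1 + Σλ_ih_i)
Numerator: 0.46×347 + 0.11×285 + 0.127×195 = 215.7
Denominator: 1 + 0.46×4.36 + 0.11×7.12 + 0.127×1.29 = 3.953
R = 215.7/3.953 = 54.58 kJ/min

54.580 kJ/min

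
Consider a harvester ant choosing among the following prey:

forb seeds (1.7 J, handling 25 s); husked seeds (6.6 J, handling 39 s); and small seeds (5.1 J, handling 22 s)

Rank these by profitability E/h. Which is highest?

small seeds

In descending order of E/h:
small seeds: 5.1/22 = 0.232 J/s
husked seeds: 6.6/39 = 0.169 J/s
forb seeds: 1.7/25 = 0.068 J/s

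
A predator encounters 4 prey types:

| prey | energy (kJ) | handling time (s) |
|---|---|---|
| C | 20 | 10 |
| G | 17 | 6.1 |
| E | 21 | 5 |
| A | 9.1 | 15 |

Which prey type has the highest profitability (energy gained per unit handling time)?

E

Profitability E/h (kJ/s): C = 20/10 = 2, G = 17/6.1 = 2.79, E = 21/5 = 4.2, A = 9.1/15 = 0.607.
Ranked: E > G > C > A.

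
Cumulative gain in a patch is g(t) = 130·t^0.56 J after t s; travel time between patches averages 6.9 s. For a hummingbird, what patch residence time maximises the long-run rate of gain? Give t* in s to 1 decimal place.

8.8 s

Optimal t* satisfies g'(t*) = g(t*)/(T + t*).
g'(t) = 0.56·130·t^-0.44. Setting 0.56·130·t^-0.44 = 130·t^0.56/(6.9+t) gives 0.56(6.9+t) = t, so 0.44·t = 0.56×6.9.
t* = 0.56×6.9/0.44 = 8.782 s.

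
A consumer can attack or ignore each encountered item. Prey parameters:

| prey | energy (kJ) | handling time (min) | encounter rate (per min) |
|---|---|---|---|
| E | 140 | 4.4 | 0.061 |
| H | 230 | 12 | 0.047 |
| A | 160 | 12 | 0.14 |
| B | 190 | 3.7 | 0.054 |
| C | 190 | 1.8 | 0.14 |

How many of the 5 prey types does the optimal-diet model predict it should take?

E/h in descending order: C 106, B 51.4, E 31.8, H 19.2, A 13.3 kJ/min. The optimal diet is the largest prefix of this list for which every included type satisfies E_i/h_i > R on the types above it.
Rate on top 1: 21.25. B: 51.4 > 21.25 → include.
Rate on top 2: 25.39. E: 31.8 > 25.39 → include.
Rate on top 3: 26.39. H: 19.2 < 26.39 → exclude; stop.
Optimal diet: C, B, E — 3 of 5 types.

3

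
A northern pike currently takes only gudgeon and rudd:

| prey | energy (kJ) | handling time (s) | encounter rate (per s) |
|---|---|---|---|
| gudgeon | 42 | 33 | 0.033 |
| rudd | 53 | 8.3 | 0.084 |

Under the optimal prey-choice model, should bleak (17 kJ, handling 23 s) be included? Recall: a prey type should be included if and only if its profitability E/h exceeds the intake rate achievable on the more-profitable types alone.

No

Current rate: (0.033×42 + 0.084×53)/(1 + 0.033×33 + 0.084×8.3) = 2.095 kJ/s.
Profitability of bleak: 17/23 = 0.7391 kJ/s.
Since 0.7391 < R, time spent handling bleak is better spent searching.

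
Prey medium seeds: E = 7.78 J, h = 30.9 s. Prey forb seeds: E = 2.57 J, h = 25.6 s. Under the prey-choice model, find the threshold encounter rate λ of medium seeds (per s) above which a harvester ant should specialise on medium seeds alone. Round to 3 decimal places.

0.021 per s

Drop forb seeds once their profitability E₂/h₂ falls below the rate achievable on medium seeds alone: E₂/h₂ = λE₁/(1 + λh₁).
Solve for λ: λE₁h₂ = E₂(1 + λh₁) → λ(E₁h₂ − E₂h₁) = E₂ → λ = E₂/(E₁h₂ − E₂h₁).
λ = 2.57/(7.78×25.6 − 2.57×30.9) = 2.57/119.8 = 0.02146 per s.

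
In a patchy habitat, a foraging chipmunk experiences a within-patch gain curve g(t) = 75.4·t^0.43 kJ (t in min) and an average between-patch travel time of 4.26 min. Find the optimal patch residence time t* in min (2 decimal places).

3.21 min

Maximise g(t)/(T+t): set derivative to zero → g'(t)(T+t) = g(t).
g'(t) = 0.43·75.4·t^-0.57. Setting 0.43·75.4·t^-0.57 = 75.4·t^0.43/(4.26+t) gives 0.43(4.26+t) = t, so 0.57·t = 0.43×4.26.
t* = 0.43×4.26/0.57 = 3.214 min.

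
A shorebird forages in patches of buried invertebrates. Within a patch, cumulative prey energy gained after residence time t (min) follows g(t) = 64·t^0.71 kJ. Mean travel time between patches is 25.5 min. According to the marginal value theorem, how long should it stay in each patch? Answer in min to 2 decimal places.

62.43 min

Maximise g(t)/(T+t): set derivative to zero → g'(t)(T+t) = g(t).
g'(t) = 0.71·64·t^-0.29. Setting 0.71·64·t^-0.29 = 64·t^0.71/(25.5+t) gives 0.71(25.5+t) = t, so 0.29·t = 0.71×25.5.
t* = 0.71×25.5/0.29 = 62.43 min.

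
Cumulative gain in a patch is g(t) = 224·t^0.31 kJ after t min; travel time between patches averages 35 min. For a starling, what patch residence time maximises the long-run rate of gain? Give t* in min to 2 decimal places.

15.72 min

Optimal t* satisfies g'(t*) = g(t*)/(T + t*).
g'(t) = 0.31·224·t^-0.69. Setting 0.31·224·t^-0.69 = 224·t^0.31/(35+t) gives 0.31(35+t) = t, so 0.69·t = 0.31×35.
t* = 0.31×35/0.69 = 15.72 min.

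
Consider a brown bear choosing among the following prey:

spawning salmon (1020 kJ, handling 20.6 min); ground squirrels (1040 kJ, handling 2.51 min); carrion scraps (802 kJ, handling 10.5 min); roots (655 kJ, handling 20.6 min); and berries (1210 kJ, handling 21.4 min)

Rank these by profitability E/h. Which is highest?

In descending order of E/h:
ground squirrels: 1040/2.51 = 414 kJ/min
carrion scraps: 802/10.5 = 76.4 kJ/min
berries: 1210/21.4 = 56.5 kJ/min
spawning salmon: 1020/20.6 = 49.5 kJ/min
roots: 655/20.6 = 31.8 kJ/min

ground squirrels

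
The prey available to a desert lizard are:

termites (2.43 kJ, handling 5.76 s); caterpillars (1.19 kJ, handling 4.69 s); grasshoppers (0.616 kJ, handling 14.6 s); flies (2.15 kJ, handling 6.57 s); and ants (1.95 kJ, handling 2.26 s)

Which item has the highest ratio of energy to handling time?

ants

Profitability E/h (kJ/s): termites = 2.43/5.76 = 0.422, caterpillars = 1.19/4.69 = 0.254, grasshoppers = 0.616/14.6 = 0.0422, flies = 2.15/6.57 = 0.327, ants = 1.95/2.26 = 0.863.
Ranked: ants > termites > flies > caterpillars > grasshoppers.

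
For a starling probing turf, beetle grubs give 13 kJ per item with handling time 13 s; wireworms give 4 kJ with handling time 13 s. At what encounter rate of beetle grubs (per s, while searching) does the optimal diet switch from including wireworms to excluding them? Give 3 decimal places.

Drop wireworms once their profitability E₂/h₂ falls below the rate achievable on beetle grubs alone: E₂/h₂ = λE₁/(1 + λh₁).
Solve for λ: λE₁h₂ = E₂(1 + λh₁) → λ(E₁h₂ − E₂h₁) = E₂ → λ = E₂/(E₁h₂ − E₂h₁).
λ = 4/(13×13 − 4×13) = 4/117 = 0.03419 per s.

0.034 per s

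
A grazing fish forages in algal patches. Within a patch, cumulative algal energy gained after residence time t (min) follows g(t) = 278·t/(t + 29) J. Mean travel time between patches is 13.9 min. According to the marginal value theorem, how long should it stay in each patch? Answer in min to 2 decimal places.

20.08 min

Maximise g(t)/(T+t): set derivative to zero → g'(t)(T+t) = g(t).
g'(t) = 278·29/(t + 29)². Setting 278·29/(t+29)² = 278t/[(t+29)(13.9+t)] gives 29(13.9+t) = t(t+29), so t² = 29×13.9 = 403.1.
t* = √403.1 = 20.08 min.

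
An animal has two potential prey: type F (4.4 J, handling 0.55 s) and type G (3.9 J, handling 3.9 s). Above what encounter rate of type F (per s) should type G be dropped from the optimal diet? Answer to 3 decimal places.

The zero-one rule: include type G iff E₂/h₂ > λE₁/(1+λh₁). Equality gives the switch point.
λE₁h₂ = E₂ + λE₂h₁ ⇒ λ = E₂/(E₁h₂ − E₂h₁) = 3.9/(17.16 − 2.145) = 0.2597 per s.

0.260 per s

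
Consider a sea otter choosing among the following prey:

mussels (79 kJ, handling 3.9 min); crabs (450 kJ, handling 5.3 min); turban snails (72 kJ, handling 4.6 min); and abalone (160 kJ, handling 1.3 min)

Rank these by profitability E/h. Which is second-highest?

crabs

In descending order of E/h:
abalone: 160/1.3 = 123 kJ/min
crabs: 450/5.3 = 84.9 kJ/min
mussels: 79/3.9 = 20.3 kJ/min
turban snails: 72/4.6 = 15.7 kJ/min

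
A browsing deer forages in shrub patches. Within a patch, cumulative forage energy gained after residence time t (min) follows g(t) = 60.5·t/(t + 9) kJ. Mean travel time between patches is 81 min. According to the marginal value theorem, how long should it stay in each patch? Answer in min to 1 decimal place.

27.0 min

Maximise g(t)/(T+t): set derivative to zero → g'(t)(T+t) = g(t).
g'(t) = 60.5·9/(t + 9)². Setting 60.5·9/(t+9)² = 60.5t/[(t+9)(81+t)] gives 9(81+t) = t(t+9), so t² = 9×81 = 729.
t* = √729 = 27 min.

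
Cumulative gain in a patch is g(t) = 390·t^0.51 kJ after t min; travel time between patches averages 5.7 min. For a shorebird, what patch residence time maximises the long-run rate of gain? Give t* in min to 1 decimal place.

Maximise g(t)/(T+t): set derivative to zero → g'(t)(T+t) = g(t).
g'(t) = 0.51·390·t^-0.49. Setting 0.51·390·t^-0.49 = 390·t^0.51/(5.7+t) gives 0.51(5.7+t) = t, so 0.49·t = 0.51×5.7.
t* = 0.51×5.7/0.49 = 5.933 min.

5.9 min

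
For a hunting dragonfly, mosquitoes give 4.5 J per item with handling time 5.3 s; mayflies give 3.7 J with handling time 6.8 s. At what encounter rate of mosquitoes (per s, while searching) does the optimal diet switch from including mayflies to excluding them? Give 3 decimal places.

0.337 per s

Drop mayflies once their profitability E₂/h₂ falls below the rate achievable on mosquitoes alone: E₂/h₂ = λE₁/(1 + λh₁).
Solve for λ: λE₁h₂ = E₂(1 + λh₁) → λ(E₁h₂ − E₂h₁) = E₂ → λ = E₂/(E₁h₂ − E₂h₁).
λ = 3.7/(4.5×6.8 − 3.7×5.3) = 3.7/10.99 = 0.3367 per s.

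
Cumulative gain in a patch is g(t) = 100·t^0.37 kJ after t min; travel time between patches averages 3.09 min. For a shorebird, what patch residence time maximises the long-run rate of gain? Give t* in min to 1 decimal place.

1.8 min

By the marginal value theorem, leave when the instantaneous gain rate g'(t) equals the habitat-wide average g(t)/(T + t).
g'(t) = 0.37·100·t^-0.63. Setting 0.37·100·t^-0.63 = 100·t^0.37/(3.09+t) gives 0.37(3.09+t) = t, so 0.63·t = 0.37×3.09.
t* = 0.37×3.09/0.63 = 1.815 min.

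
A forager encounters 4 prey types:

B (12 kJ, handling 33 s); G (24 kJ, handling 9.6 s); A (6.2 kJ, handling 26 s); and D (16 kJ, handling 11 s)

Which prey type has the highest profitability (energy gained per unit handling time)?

Profitability E/h (kJ/s): B = 12/33 = 0.364, G = 24/9.6 = 2.5, A = 6.2/26 = 0.238, D = 16/11 = 1.45.
Ranked: G > D > B > A.

G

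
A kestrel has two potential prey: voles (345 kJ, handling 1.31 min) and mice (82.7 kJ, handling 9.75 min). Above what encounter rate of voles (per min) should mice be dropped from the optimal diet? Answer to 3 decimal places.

At the threshold, the rate on voles alone equals the profitability of mice: λ·345/(1 + λ·1.31) = 82.7/9.75 = 8.482.
Rearranging, λ(345 − 8.482×1.31) = 8.482, so λ = 8.482/333.9 = 0.0254 per min.

0.025 per min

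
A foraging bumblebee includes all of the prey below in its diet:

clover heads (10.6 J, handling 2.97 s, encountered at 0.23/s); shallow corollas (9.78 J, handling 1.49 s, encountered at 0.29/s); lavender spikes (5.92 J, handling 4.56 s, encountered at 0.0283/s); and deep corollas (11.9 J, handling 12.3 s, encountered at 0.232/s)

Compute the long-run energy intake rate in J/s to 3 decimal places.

Energy encountered per unit search time: 0.23×10.6 + 0.29×9.78 + 0.0283×5.92 + 0.232×11.9 = 8.203 J/s.
Handling time per unit search time: 0.23×2.97 + 0.29×1.49 + 0.0283×4.56 + 0.232×12.3 = 4.098.
Rate = 8.203/(1 + 4.098) = 1.609 J/s.

1.609 J/s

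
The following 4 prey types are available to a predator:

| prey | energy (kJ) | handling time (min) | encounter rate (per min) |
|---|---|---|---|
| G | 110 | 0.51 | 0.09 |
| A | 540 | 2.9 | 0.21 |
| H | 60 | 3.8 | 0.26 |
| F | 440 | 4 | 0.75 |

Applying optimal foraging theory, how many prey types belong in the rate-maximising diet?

Profitabilities (E/h, kJ/min): G 216, A 186, F 110, H 15.8. Add prey in this order while the next type's profitability exceeds the intake rate on those already taken.
Rate on top 1: 9.466. A: 186 > 9.466 → include.
Rate on top 2: 74.51. F: 110 > 74.51 → include.
Rate on top 3: 97.38. H: 15.8 < 97.38 → exclude; stop.
Optimal diet: G, A, F — 3 of 4 types.

3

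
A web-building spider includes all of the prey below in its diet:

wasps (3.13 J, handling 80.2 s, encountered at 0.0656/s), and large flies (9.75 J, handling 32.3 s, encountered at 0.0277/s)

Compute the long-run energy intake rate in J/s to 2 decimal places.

0.07 J/s

R = (0.0656×3.13 + 0.0277×9.75) / (1 + 0.0656×80.2 + 0.0277×32.3) = 0.4754/7.156 = 0.06644 J/s.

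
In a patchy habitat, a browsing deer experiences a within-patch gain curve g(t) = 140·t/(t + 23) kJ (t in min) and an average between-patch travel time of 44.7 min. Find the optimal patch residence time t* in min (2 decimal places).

32.06 min

Optimal t* satisfies g'(t*) = g(t*)/(T + t*).
g'(t) = 140·23/(t + 23)². Setting 140·23/(t+23)² = 140t/[(t+23)(44.7+t)] gives 23(44.7+t) = t(t+23), so t² = 23×44.7 = 1028.
t* = √1028 = 32.06 min.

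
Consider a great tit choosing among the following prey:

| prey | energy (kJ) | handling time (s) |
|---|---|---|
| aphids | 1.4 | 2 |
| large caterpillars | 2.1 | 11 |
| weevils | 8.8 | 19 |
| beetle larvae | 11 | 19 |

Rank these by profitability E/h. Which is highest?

aphids

Profitability E/h (kJ/s): aphids = 1.4/2 = 0.7, large caterpillars = 2.1/11 = 0.191, weevils = 8.8/19 = 0.463, beetle larvae = 11/19 = 0.579.
Ranked: aphids > beetle larvae > weevils > large caterpillars.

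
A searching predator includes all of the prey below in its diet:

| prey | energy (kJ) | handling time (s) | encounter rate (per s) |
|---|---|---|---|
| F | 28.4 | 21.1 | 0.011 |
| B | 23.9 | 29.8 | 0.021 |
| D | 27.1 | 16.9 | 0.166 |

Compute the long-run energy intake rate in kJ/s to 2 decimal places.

Energy encountered per unit search time: 0.011×28.4 + 0.021×23.9 + 0.166×27.1 = 5.313 kJ/s.
Handling time per unit search time: 0.011×21.1 + 0.021×29.8 + 0.166×16.9 = 3.663.
Rate = 5.313/(1 + 3.663) = 1.139 kJ/s.

1.14 kJ/s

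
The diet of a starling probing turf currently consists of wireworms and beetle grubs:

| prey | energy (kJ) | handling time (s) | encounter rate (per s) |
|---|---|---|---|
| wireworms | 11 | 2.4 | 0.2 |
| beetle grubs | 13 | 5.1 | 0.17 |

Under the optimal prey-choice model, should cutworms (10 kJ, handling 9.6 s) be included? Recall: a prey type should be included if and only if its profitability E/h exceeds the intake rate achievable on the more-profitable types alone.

Current rate: (0.2×11 + 0.17×13)/(1 + 0.2×2.4 + 0.17×5.1) = 1.879 kJ/s.
cutworms: E/h = 10/9.6 = 1.042 kJ/s.
1.042 < 1.879, so adding cutworms would lower the average — exclude it.

No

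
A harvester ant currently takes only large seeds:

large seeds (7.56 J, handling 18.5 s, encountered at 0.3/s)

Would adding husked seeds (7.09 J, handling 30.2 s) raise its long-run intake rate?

No

Current rate: (0.3×7.56)/(1 + 0.3×18.5) = 0.3463 J/s.
Profitability of husked seeds: 7.09/30.2 = 0.2348 J/s.
Since 0.2348 < R, time spent handling husked seeds is better spent searching.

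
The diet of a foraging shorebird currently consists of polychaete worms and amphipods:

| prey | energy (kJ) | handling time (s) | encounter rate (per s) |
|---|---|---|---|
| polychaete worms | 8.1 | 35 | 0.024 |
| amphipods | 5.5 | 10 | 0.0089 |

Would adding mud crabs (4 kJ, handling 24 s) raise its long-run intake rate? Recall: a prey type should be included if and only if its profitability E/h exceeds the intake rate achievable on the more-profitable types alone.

On polychaete worms and amphipods alone, R = ΣλE/(1+Σλh) = 0.2433/1.929 = 0.1262 kJ/s.
Profitability of mud crabs: 4/24 = 0.1667 kJ/s.
0.1667 > 0.1262, so adding mud crabs raises the average — include it.

Yes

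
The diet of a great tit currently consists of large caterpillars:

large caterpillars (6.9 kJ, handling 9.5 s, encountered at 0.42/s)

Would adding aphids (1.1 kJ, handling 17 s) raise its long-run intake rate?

On large caterpillars alone, R = ΣλE/(1+Σλh) = 2.898/4.99 = 0.5808 kJ/s.
Profitability of aphids: 1.1/17 = 0.06471 kJ/s.
Since 0.06471 < R, time spent handling aphids is better spent searching.

No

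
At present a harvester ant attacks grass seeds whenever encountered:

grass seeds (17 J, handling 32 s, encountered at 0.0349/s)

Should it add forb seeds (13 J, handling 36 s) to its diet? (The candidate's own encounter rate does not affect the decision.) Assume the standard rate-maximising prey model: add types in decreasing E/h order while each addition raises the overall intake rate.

Intake rate on the current diet: R = (0.0349×17) / (1 + 0.0349×32) = 0.5933/2.117 = 0.2803 J/s.
Profitability of forb seeds: 13/36 = 0.3611 J/s.
Since 0.3611 > R, including forb seeds increases the long-run rate.

Yes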